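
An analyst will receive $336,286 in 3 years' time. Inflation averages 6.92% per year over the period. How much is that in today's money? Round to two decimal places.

$275,126.19

Price-level factor over 3 years: (1 + 6.92%)^3 ≈ 1.2222972939.
Purchasing power today: $336,286 divided by that factor.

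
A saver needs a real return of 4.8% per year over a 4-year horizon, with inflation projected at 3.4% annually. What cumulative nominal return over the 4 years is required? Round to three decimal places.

37.888%

Required annual nominal rate: (1+4.8%)(1+3.4%) − 1 = 8.3632%.
Cumulative over 4 years: (1 + 0.083632)^4 − 1 ≈ 0.37888.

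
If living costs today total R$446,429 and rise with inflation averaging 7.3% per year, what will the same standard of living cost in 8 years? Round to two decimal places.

Cumulative price-level factor: (1+7.3%)^8 ≈ 1.7571052474.
Multiplying R$446,429 by the price-level factor gives the future nominal sum.

R$784,422.74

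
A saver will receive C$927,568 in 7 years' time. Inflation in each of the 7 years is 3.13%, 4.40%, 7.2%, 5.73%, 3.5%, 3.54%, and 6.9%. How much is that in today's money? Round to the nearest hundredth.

Price-level factor over 7 years: 1.0313 × 1.0440 × 1.072 × 1.0573 × 1.035 × 1.0354 × 1.069 ≈ 1.3979922043.
Purchasing power today: C$927,568 divided by that factor.

C$663,500.12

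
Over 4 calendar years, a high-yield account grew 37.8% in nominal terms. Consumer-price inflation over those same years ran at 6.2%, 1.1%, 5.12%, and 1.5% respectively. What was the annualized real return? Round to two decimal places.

4.73%

Cumulative inflation factor: 1.062 × 1.011 × 1.0512 × 1.015 ≈ 1.14558.
Nominal growth factor: 1.37800. Real growth factor = 1.37800 / 1.14558 ≈ 1.20288.
Annualized: 1.20288^(1/4) − 1 ≈ 0.04726.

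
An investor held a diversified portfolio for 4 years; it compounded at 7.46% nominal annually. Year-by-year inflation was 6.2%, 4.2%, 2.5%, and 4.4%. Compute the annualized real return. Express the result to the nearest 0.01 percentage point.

3.01%

Cumulative inflation factor: 1.062 × 1.042 × 1.025 × 1.044 ≈ 1.18418.
Nominal growth factor: 1.33348. Real growth factor = 1.33348 / 1.18418 ≈ 1.12608.
Annualized: 1.12608^(1/4) − 1 ≈ 0.03013.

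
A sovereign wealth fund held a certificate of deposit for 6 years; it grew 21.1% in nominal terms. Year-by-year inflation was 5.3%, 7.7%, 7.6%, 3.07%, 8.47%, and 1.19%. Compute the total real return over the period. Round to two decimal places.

Cumulative inflation factor: 1.053 × 1.077 × 1.076 × 1.0307 × 1.0847 × 1.0119 ≈ 1.38050.
Nominal growth factor: 1.21100. Real growth factor = 1.21100 / 1.38050 ≈ 0.87722.
Total real return ≈ -12.2780%.

-12.28%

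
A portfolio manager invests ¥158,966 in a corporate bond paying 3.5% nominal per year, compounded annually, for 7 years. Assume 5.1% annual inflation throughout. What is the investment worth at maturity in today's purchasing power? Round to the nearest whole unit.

¥142,780

Nominal value at maturity: ¥158,966 × (1 + 3.5%)^7 ≈ ¥202,249.
Price-level factor over 7 years: (1 + 5.1%)^7 ≈ 1.4165079366.
The maturity value deflated by that factor is the answer in today's purchasing power.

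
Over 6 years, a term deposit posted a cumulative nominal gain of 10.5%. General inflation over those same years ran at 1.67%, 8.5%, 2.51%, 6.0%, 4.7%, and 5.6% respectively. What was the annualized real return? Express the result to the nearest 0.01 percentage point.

Cumulative inflation factor: 1.0167 × 1.085 × 1.0251 × 1.060 × 1.047 × 1.056 ≈ 1.32527.
Nominal growth factor: 1.10500. Real growth factor = 1.10500 / 1.32527 ≈ 0.83379.
Annualized: 0.83379^(1/6) − 1 ≈ -0.02984.

-2.98%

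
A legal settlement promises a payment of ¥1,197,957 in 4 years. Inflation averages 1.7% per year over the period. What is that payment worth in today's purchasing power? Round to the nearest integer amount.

Price-level factor over 4 years: (1 + 1.7%)^4 ≈ 1.0697537355.
Purchasing power today: ¥1,197,957 divided by that factor.

¥1,119,844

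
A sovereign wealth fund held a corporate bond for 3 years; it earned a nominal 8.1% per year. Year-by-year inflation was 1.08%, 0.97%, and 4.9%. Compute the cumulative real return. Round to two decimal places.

17.99%

Cumulative inflation factor: 1.0108 × 1.0097 × 1.049 ≈ 1.07061.
Nominal growth factor: 1.26321. Real growth factor = 1.26321 / 1.07061 ≈ 1.17990.
Total real return ≈ 17.9897%.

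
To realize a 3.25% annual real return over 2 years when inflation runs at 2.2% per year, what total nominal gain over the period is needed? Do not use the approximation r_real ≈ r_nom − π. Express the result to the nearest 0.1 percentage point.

11.3%

Required annual nominal rate: (1+3.25%)(1+2.2%) − 1 = 5.5215%.
Cumulative over 2 years: (1 + 0.055215)^2 − 1 ≈ 0.11348.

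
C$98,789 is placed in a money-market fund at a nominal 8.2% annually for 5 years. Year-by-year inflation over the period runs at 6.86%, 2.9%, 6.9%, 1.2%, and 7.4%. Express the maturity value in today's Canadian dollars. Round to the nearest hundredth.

Nominal value at maturity: C$98,789 × (1 + 8.2%)^5 ≈ C$146,502.45.
Price-level factor over 5 years: 1.0686 × 1.029 × 1.069 × 1.012 × 1.074 ≈ 1.2775945299.
The maturity value deflated by that factor is the answer in today's purchasing power.

C$114,670.54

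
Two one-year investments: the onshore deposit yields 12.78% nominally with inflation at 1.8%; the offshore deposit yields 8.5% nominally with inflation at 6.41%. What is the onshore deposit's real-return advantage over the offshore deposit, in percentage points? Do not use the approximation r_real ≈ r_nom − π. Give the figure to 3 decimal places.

The onshore deposit real return: 1.1278/1.018 − 1 = 10.7859%.
The offshore deposit real return: 1.085/1.0641 − 1 = 1.9641%.
Difference: 10.7859 − 1.9641 = 8.8218 pp.

8.822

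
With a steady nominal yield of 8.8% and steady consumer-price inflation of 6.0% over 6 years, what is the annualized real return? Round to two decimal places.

With constant rates the annual real return is the same each year: (1+8.8%)/(1+6.0%) − 1 = 0.02642.

2.64%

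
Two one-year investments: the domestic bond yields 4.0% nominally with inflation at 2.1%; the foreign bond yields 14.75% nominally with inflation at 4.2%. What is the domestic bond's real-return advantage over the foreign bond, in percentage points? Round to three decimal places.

The domestic bond real return: 1.040/1.021 − 1 = 1.8609%.
The foreign bond real return: 1.1475/1.042 − 1 = 10.1248%.
Difference: 1.8609 − 10.1248 = -8.2639 pp.

-8.264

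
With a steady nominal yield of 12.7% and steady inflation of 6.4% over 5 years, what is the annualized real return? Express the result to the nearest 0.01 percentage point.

5.92%

With constant rates the annual real return is the same each year: (1+12.7%)/(1+6.4%) − 1 = 0.05921.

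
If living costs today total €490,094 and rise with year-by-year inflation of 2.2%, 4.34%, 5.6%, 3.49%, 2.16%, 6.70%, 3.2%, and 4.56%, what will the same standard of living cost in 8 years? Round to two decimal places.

Cumulative price-level factor: 1.022 × 1.0434 × 1.056 × 1.0349 × 1.0216 × 1.0670 × 1.032 × 1.0456 ≈ 1.3707384933.
Multiplying €490,094 by the price-level factor gives the future nominal sum.

€671,790.71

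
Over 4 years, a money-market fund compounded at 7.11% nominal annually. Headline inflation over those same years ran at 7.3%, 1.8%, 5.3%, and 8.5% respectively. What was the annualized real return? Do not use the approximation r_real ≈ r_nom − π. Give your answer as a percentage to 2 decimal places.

1.34%

Cumulative inflation factor: 1.073 × 1.018 × 1.053 × 1.085 ≈ 1.24797.
Nominal growth factor: 1.31619. Real growth factor = 1.31619 / 1.24797 ≈ 1.05466.
Annualized: 1.05466^(1/4) − 1 ≈ 0.01339.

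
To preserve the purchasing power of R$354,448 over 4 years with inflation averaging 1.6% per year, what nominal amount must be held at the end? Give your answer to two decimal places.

Cumulative price-level factor: (1+1.6%)^4 ≈ 1.0655524495.
Multiplying R$354,448 by the price-level factor gives the future nominal sum.

R$377,682.93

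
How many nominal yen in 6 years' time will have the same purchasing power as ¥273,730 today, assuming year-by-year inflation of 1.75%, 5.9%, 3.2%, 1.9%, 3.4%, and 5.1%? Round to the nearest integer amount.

¥337,078

Cumulative price-level factor: 1.0175 × 1.059 × 1.032 × 1.019 × 1.034 × 1.051 ≈ 1.2314237179.
Multiplying ¥273,730 by the price-level factor gives the future nominal sum.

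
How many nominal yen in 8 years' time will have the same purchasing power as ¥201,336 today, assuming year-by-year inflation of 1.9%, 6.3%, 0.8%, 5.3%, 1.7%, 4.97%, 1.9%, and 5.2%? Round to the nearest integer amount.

¥264,907

Cumulative price-level factor: 1.019 × 1.063 × 1.008 × 1.053 × 1.017 × 1.0497 × 1.019 × 1.052 ≈ 1.3157471130.
Multiplying ¥201,336 by the price-level factor gives the future nominal sum.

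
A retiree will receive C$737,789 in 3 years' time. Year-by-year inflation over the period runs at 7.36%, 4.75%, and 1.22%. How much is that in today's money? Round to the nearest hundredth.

Price-level factor over 3 years: 1.0736 × 1.0475 × 1.0122 = 1.1383160712.
Purchasing power today: C$737,789 divided by that factor.

C$648,140.72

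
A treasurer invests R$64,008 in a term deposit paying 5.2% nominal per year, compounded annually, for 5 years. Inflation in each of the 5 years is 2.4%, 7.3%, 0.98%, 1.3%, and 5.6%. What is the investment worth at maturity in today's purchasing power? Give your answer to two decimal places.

R$69,487.16

Nominal value at maturity: R$64,008 × (1 + 5.2%)^5 ≈ R$82,473.22.
Price-level factor over 5 years: 1.024 × 1.073 × 1.0098 × 1.013 × 1.056 ≈ 1.1868843641.
Dividing the nominal maturity value by the price-level factor gives the value in today's money.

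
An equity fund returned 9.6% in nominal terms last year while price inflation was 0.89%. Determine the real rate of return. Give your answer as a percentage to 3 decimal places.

8.633%

Real return via the Fisher equation: (1 + 9.6%)/(1 + 0.89%) − 1 = 1.096/1.0089 − 1 ≈ 0.08633.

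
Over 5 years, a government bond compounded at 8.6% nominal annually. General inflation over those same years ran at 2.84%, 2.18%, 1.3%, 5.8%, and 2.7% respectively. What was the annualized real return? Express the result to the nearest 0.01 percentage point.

5.49%

Cumulative inflation factor: 1.0284 × 1.0218 × 1.013 × 1.058 × 1.027 ≈ 1.15663.
Nominal growth factor: 1.51060. Real growth factor = 1.51060 / 1.15663 ≈ 1.30604.
Annualized: 1.30604^(1/5) − 1 ≈ 0.05485.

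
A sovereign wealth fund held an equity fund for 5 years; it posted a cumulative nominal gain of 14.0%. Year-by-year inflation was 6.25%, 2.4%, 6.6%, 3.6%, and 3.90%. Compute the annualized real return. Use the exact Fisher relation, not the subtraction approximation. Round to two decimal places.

Cumulative inflation factor: 1.0625 × 1.024 × 1.066 × 1.036 × 1.0390 ≈ 1.24842.
Nominal growth factor: 1.14000. Real growth factor = 1.14000 / 1.24842 ≈ 0.91315.
Annualized: 0.91315^(1/5) − 1 ≈ -0.01801.

-1.80%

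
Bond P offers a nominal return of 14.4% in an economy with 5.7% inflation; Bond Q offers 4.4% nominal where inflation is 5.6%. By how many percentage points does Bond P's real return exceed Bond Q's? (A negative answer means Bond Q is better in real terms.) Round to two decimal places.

9.37

Bond P real return: 1.144/1.057 − 1 = 8.231%.
Bond Q real return: 1.044/1.056 − 1 = -1.136%.
Difference: 8.231 − (-1.136) = 9.367 pp.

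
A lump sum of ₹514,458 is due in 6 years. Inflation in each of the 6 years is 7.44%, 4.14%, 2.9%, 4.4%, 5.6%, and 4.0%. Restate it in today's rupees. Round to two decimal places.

₹389,720.47

Price-level factor over 6 years: 1.0744 × 1.0414 × 1.029 × 1.044 × 1.056 × 1.040 ≈ 1.3200692175.
Purchasing power today: ₹514,458 divided by that factor.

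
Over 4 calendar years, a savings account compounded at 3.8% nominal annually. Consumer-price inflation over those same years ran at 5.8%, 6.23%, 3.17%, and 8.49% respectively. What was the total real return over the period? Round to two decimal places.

Cumulative inflation factor: 1.058 × 1.0623 × 1.0317 × 1.0849 ≈ 1.25799.
Nominal growth factor: 1.16089. Real growth factor = 1.16089 / 1.25799 ≈ 0.92281.
Total real return ≈ -7.7188%.

-7.72%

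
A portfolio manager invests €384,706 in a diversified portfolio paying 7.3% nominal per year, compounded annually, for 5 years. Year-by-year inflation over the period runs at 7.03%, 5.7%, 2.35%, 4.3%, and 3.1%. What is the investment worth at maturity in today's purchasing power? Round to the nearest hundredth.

€439,456.85

Nominal value at maturity: €384,706 × (1 + 7.3%)^5 ≈ €547,176.67.
Price-level factor over 5 years: 1.0703 × 1.057 × 1.0235 × 1.043 × 1.031 ≈ 1.2451203564.
Dividing the nominal maturity value by the price-level factor gives the value in today's money.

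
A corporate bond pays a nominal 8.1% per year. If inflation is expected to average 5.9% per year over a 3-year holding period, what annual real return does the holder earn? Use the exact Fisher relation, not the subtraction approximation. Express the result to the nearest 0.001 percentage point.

With constant rates the annual real return is the same each year: (1+8.1%)/(1+5.9%) − 1 = 0.02077.

2.077%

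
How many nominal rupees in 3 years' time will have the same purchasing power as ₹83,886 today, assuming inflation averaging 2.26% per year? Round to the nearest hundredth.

₹89,702.98

Cumulative price-level factor: (1+2.26%)^3 ≈ 1.0693438232.
The nominal amount required is ₹83,886 scaled up by that factor.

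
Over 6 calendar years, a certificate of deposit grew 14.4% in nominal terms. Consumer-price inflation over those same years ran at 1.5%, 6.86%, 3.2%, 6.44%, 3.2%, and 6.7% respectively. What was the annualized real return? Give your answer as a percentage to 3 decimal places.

Cumulative inflation factor: 1.015 × 1.0686 × 1.032 × 1.0644 × 1.032 × 1.067 ≈ 1.31193.
Nominal growth factor: 1.14400. Real growth factor = 1.14400 / 1.31193 ≈ 0.87200.
Annualized: 0.87200^(1/6) − 1 ≈ -0.02257.

-2.257%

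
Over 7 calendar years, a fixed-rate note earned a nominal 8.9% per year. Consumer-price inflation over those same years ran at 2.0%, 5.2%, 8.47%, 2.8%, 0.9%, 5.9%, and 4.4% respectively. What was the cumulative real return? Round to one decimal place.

36.1%

Cumulative inflation factor: 1.020 × 1.052 × 1.0847 × 1.028 × 1.009 × 1.059 × 1.044 ≈ 1.33477.
Nominal growth factor: 1.81633. Real growth factor = 1.81633 / 1.33477 ≈ 1.36078.
Total real return ≈ 36.0783%.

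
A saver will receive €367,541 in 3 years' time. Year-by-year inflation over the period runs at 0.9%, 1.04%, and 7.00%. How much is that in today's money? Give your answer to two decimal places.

Price-level factor over 3 years: 1.009 × 1.0104 × 1.0700 = 1.090858152.
Purchasing power today: €367,541 divided by that factor.

€336,928.32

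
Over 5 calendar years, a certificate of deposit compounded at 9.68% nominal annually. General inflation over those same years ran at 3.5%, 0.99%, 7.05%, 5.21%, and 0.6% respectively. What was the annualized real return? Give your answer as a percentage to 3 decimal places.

Cumulative inflation factor: 1.035 × 1.0099 × 1.0705 × 1.0521 × 1.006 ≈ 1.18430.
Nominal growth factor: 1.58722. Real growth factor = 1.58722 / 1.18430 ≈ 1.34022.
Annualized: 1.34022^(1/5) − 1 ≈ 0.06032.

6.032%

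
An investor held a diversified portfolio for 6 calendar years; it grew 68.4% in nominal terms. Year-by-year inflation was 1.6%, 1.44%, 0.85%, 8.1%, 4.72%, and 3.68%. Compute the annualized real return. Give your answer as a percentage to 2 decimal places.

5.52%

Cumulative inflation factor: 1.016 × 1.0144 × 1.0085 × 1.081 × 1.0472 × 1.0368 ≈ 1.21991.
Nominal growth factor: 1.68400. Real growth factor = 1.68400 / 1.21991 ≈ 1.38043.
Annualized: 1.38043^(1/6) − 1 ≈ 0.05520.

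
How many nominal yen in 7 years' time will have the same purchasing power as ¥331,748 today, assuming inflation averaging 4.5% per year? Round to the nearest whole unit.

¥451,463

Cumulative price-level factor: (1+4.5%)^7 ≈ 1.3608618305.
Multiplying ¥331,748 by the price-level factor gives the future nominal sum.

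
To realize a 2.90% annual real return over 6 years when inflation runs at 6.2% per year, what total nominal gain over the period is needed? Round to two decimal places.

70.31%

Required annual nominal rate: (1+2.90%)(1+6.2%) − 1 = 9.2798%.
Cumulative over 6 years: (1 + 0.092798)^6 − 1 ≈ 0.70310.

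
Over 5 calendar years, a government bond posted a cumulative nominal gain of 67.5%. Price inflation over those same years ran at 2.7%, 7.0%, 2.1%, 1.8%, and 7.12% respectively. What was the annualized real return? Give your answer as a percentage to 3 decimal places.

Cumulative inflation factor: 1.027 × 1.070 × 1.021 × 1.018 × 1.0712 ≈ 1.22348.
Nominal growth factor: 1.67500. Real growth factor = 1.67500 / 1.22348 ≈ 1.36904.
Annualized: 1.36904^(1/5) − 1 ≈ 0.06484.

6.484%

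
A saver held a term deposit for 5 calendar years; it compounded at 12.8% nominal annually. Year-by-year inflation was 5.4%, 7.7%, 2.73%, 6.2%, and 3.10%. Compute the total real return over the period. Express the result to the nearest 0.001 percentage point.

43.024%

Cumulative inflation factor: 1.054 × 1.077 × 1.0273 × 1.062 × 1.0310 ≈ 1.27684.
Nominal growth factor: 1.82619. Real growth factor = 1.82619 / 1.27684 ≈ 1.43024.
Total real return ≈ 43.0239%.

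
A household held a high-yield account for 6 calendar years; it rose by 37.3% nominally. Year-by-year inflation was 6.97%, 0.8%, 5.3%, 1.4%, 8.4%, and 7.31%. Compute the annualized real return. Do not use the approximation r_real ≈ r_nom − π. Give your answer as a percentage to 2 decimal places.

Cumulative inflation factor: 1.0697 × 1.008 × 1.053 × 1.014 × 1.084 × 1.0731 ≈ 1.33924.
Nominal growth factor: 1.37300. Real growth factor = 1.37300 / 1.33924 ≈ 1.02521.
Annualized: 1.02521^(1/6) − 1 ≈ 0.00416.

0.42%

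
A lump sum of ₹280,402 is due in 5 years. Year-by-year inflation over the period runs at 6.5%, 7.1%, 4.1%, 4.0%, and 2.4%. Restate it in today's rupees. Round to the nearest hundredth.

₹221,747.13

Price-level factor over 5 years: 1.065 × 1.071 × 1.041 × 1.040 × 1.024 ≈ 1.2645124338.
Purchasing power today: ₹280,402 divided by that factor.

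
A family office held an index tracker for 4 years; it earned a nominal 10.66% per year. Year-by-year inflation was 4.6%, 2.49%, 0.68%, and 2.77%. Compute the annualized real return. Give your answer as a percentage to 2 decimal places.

Cumulative inflation factor: 1.046 × 1.0249 × 1.0068 × 1.0277 ≈ 1.10923.
Nominal growth factor: 1.49956. Real growth factor = 1.49956 / 1.10923 ≈ 1.35189.
Annualized: 1.35189^(1/4) − 1 ≈ 0.07829.

7.83%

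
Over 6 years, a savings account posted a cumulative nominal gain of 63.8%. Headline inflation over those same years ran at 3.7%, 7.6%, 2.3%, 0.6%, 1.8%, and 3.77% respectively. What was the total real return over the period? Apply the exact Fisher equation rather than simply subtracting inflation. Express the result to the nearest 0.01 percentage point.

35.03%

Cumulative inflation factor: 1.037 × 1.076 × 1.023 × 1.006 × 1.018 × 1.0377 ≈ 1.21307.
Nominal growth factor: 1.63800. Real growth factor = 1.63800 / 1.21307 ≈ 1.35030.
Total real return ≈ 35.0298%.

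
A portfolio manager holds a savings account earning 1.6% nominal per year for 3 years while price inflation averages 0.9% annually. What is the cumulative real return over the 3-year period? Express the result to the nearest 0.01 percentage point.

2.10%

The annual real rate is (1+1.6%)/(1+0.9%) − 1 = 0.6938%.
Compounded over 3 years: (1 + 0.006938)^3 − 1 ≈ 0.02096.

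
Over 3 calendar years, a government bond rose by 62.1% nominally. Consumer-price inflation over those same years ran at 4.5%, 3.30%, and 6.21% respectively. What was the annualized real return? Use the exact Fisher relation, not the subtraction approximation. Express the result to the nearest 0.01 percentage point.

12.24%

Cumulative inflation factor: 1.045 × 1.0330 × 1.0621 ≈ 1.14652.
Nominal growth factor: 1.62100. Real growth factor = 1.62100 / 1.14652 ≈ 1.41384.
Annualized: 1.41384^(1/3) − 1 ≈ 0.12236.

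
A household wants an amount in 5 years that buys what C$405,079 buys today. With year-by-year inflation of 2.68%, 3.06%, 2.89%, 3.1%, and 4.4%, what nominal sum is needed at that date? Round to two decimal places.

Cumulative price-level factor: 1.0268 × 1.0306 × 1.0289 × 1.031 × 1.044 ≈ 1.1719479651.
Multiplying C$405,079 by the price-level factor gives the future nominal sum.

C$474,731.51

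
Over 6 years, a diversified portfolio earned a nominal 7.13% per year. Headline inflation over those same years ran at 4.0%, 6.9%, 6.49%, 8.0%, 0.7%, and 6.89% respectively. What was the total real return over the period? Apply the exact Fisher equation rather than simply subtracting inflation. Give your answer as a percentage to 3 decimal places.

Cumulative inflation factor: 1.040 × 1.069 × 1.0649 × 1.080 × 1.007 × 1.0689 ≈ 1.37629.
Nominal growth factor: 1.51170. Real growth factor = 1.51170 / 1.37629 ≈ 1.09839.
Total real return ≈ 9.8390%.

9.839%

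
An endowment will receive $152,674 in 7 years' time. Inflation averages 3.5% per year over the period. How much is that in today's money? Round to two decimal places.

Price-level factor over 7 years: (1 + 3.5%)^7 ≈ 1.2722792628.
Purchasing power today: $152,674 divided by that factor.

$120,000.38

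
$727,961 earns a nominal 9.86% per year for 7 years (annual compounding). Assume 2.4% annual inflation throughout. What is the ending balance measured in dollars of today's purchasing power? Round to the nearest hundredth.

$1,190,928.20

Nominal value at maturity: $727,961 × (1 + 9.86%)^7 ≈ $1,405,999.85.
Price-level factor over 7 years: (1 + 2.4%)^7 ≈ 1.1805916207.
The maturity value deflated by that factor is the answer in today's purchasing power.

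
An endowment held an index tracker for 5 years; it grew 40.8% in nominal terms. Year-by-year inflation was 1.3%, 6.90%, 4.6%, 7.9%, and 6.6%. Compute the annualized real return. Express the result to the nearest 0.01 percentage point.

1.56%

Cumulative inflation factor: 1.013 × 1.0690 × 1.046 × 1.079 × 1.066 ≈ 1.30286.
Nominal growth factor: 1.40800. Real growth factor = 1.40800 / 1.30286 ≈ 1.08070.
Annualized: 1.08070^(1/5) − 1 ≈ 0.01564.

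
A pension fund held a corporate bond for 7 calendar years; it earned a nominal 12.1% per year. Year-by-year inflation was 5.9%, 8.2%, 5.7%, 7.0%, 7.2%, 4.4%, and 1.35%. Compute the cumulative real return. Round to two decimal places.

51.33%

Cumulative inflation factor: 1.059 × 1.082 × 1.057 × 1.070 × 1.072 × 1.044 × 1.0135 ≈ 1.46994.
Nominal growth factor: 2.22454. Real growth factor = 2.22454 / 1.46994 ≈ 1.51335.
Total real return ≈ 51.3346%.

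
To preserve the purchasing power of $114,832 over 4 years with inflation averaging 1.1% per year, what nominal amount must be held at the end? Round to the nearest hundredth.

$119,968.59

Cumulative price-level factor: (1+1.1%)^4 ≈ 1.0447313386.
The nominal amount required is $114,832 scaled up by that factor.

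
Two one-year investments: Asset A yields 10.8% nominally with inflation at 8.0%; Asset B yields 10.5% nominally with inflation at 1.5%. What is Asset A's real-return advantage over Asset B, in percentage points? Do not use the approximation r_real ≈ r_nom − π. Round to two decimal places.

-6.27

Asset A real return: 1.108/1.080 − 1 = 2.593%.
Asset B real return: 1.105/1.015 − 1 = 8.867%.
Difference: 2.593 − 8.867 = -6.274 pp.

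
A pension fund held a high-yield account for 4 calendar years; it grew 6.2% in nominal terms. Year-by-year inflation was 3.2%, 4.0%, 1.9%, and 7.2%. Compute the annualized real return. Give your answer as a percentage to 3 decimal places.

Cumulative inflation factor: 1.032 × 1.040 × 1.019 × 1.072 ≈ 1.17242.
Nominal growth factor: 1.06200. Real growth factor = 1.06200 / 1.17242 ≈ 0.90582.
Annualized: 0.90582^(1/4) − 1 ≈ -0.02443.

-2.443%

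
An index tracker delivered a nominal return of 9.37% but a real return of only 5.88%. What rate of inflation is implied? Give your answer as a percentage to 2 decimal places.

3.30%

From (1+r_nom) = (1+r_real)(1+π), we get 1+π = (1 + 9.37%)/(1 + 5.88%) = 1.0937/1.0588 ≈ 1.03296.
So π ≈ 3.2962%.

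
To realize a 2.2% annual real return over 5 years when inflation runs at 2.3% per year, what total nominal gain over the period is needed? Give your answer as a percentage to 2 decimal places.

Required annual nominal rate: (1+2.2%)(1+2.3%) − 1 = 4.5506%.
Cumulative over 5 years: (1 + 0.045506)^5 − 1 ≈ 0.24920.

24.92%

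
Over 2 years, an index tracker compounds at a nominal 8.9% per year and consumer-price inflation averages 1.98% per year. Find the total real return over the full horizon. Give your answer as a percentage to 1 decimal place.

14.0%

The annual real rate is (1+8.9%)/(1+1.98%) − 1 = 6.7856%.
Compounded over 2 years: (1 + 0.067856)^2 − 1 ≈ 0.14032.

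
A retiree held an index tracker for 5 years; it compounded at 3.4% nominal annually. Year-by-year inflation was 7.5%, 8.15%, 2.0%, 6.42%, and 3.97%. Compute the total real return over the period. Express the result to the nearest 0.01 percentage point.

-9.92%

Cumulative inflation factor: 1.075 × 1.0815 × 1.020 × 1.0642 × 1.0397 ≈ 1.31210.
Nominal growth factor: 1.18196. Real growth factor = 1.18196 / 1.31210 ≈ 0.90082.
Total real return ≈ -9.9184%.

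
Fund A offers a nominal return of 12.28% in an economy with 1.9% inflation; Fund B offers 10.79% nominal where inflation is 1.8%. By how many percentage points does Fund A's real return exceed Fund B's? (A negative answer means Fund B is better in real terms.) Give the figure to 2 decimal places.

Fund A real return: 1.1228/1.019 − 1 = 10.186%.
Fund B real return: 1.1079/1.018 − 1 = 8.831%.
Difference: 10.186 − 8.831 = 1.355 pp.

1.36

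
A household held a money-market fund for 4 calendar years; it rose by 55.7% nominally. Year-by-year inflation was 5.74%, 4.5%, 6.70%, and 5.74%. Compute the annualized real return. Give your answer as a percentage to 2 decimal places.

Cumulative inflation factor: 1.0574 × 1.045 × 1.0670 × 1.0574 ≈ 1.24669.
Nominal growth factor: 1.55700. Real growth factor = 1.55700 / 1.24669 ≈ 1.24890.
Annualized: 1.24890^(1/4) − 1 ≈ 0.05714.

5.71%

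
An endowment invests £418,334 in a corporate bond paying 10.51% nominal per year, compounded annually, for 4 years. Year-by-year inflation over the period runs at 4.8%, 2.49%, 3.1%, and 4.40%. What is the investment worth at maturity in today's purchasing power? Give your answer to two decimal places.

Nominal value at maturity: £418,334 × (1 + 10.51%)^4 ≈ £623,920.82.
Price-level factor over 4 years: 1.048 × 1.0249 × 1.031 × 1.0440 ≈ 1.1561174059.
Dividing the nominal maturity value by the price-level factor gives the value in today's money.

£539,669.08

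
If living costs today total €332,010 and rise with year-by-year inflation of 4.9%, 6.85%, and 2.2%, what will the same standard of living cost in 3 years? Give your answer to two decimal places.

€380,322.55

Cumulative price-level factor: 1.049 × 1.0685 × 1.022 = 1.145515343.
Multiplying €332,010 by the price-level factor gives the future nominal sum.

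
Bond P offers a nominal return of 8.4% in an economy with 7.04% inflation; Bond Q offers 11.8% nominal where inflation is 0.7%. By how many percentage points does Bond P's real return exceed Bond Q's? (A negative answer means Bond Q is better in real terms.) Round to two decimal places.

-9.75

Bond P real return: 1.084/1.0704 − 1 = 1.271%.
Bond Q real return: 1.118/1.007 − 1 = 11.023%.
Difference: 1.271 − 11.023 = -9.752 pp.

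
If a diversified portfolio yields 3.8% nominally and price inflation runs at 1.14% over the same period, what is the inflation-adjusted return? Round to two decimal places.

Real return via the Fisher equation: (1 + 3.8%)/(1 + 1.14%) − 1 = 1.038/1.0114 − 1 ≈ 0.02630.

2.63%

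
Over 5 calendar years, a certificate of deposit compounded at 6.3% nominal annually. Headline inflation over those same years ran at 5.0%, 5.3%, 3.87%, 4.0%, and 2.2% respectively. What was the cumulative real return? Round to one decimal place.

11.2%

Cumulative inflation factor: 1.050 × 1.053 × 1.0387 × 1.040 × 1.022 ≈ 1.22065.
Nominal growth factor: 1.35727. Real growth factor = 1.35727 / 1.22065 ≈ 1.11192.
Total real return ≈ 11.1922%.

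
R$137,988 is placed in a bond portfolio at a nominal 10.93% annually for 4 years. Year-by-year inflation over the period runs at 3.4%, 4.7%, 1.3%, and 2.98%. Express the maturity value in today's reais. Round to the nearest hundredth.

R$185,015.37

Nominal value at maturity: R$137,988 × (1 + 10.93%)^4 ≈ R$208,947.59.
Price-level factor over 4 years: 1.034 × 1.047 × 1.013 × 1.0298 ≈ 1.1293525929.
Dividing the nominal maturity value by the price-level factor gives the value in today's money.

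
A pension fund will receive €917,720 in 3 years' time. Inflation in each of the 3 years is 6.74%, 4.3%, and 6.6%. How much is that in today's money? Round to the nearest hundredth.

Price-level factor over 3 years: 1.0674 × 1.043 × 1.066 = 1.1867758812.
Purchasing power today: €917,720 divided by that factor.

€773,288.38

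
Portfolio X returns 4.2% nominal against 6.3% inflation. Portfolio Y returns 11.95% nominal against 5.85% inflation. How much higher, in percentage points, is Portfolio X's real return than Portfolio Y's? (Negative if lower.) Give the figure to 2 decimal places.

-7.74

Portfolio X real return: 1.042/1.063 − 1 = -1.976%.
Portfolio Y real return: 1.1195/1.0585 − 1 = 5.763%.
Difference: -1.976 − 5.763 = -7.739 pp.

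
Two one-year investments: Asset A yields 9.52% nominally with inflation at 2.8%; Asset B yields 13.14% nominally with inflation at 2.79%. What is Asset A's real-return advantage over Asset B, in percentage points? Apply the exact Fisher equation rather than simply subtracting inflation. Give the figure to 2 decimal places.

Asset A real return: 1.0952/1.028 − 1 = 6.537%.
Asset B real return: 1.1314/1.0279 − 1 = 10.069%.
Difference: 6.537 − 10.069 = -3.532 pp.

-3.53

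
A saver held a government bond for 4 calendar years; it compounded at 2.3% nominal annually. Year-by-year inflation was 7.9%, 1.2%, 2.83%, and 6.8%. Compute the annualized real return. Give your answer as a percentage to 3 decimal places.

-2.242%

Cumulative inflation factor: 1.079 × 1.012 × 1.0283 × 1.068 ≈ 1.19920.
Nominal growth factor: 1.09522. Real growth factor = 1.09522 / 1.19920 ≈ 0.91329.
Annualized: 0.91329^(1/4) − 1 ≈ -0.02242.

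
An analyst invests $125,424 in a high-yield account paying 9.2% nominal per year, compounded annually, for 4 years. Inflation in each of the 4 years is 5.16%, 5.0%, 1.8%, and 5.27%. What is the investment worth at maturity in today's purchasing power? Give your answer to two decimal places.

$150,722.79

Nominal value at maturity: $125,424 × (1 + 9.2%)^4 ≈ $178,349.21.
Price-level factor over 4 years: 1.0516 × 1.050 × 1.018 × 1.0527 ≈ 1.1832929511.
The maturity value deflated by that factor is the answer in today's purchasing power.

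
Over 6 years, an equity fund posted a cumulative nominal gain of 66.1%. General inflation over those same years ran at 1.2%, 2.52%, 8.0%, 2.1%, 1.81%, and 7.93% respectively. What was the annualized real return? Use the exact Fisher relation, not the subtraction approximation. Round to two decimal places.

4.75%

Cumulative inflation factor: 1.012 × 1.0252 × 1.080 × 1.021 × 1.0181 × 1.0793 ≈ 1.25710.
Nominal growth factor: 1.66100. Real growth factor = 1.66100 / 1.25710 ≈ 1.32129.
Annualized: 1.32129^(1/6) − 1 ≈ 0.04753.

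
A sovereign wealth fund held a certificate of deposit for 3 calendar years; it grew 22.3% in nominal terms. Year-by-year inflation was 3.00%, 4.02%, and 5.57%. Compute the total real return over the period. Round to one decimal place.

Cumulative inflation factor: 1.0300 × 1.0402 × 1.0557 ≈ 1.13108.
Nominal growth factor: 1.22300. Real growth factor = 1.22300 / 1.13108 ≈ 1.08126.
Total real return ≈ 8.1264%.

8.1%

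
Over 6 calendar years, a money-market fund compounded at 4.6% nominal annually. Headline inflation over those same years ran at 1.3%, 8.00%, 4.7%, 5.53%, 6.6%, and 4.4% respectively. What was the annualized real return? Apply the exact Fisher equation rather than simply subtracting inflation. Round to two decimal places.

Cumulative inflation factor: 1.013 × 1.0800 × 1.047 × 1.0553 × 1.066 × 1.044 ≈ 1.34528.
Nominal growth factor: 1.30976. Real growth factor = 1.30976 / 1.34528 ≈ 0.97359.
Annualized: 0.97359^(1/6) − 1 ≈ -0.00445.

-0.45%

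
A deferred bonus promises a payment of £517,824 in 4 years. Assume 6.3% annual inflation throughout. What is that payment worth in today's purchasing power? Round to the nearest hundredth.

Price-level factor over 4 years: (1 + 6.3%)^4 ≈ 1.2768299410.
Purchasing power today: £517,824 divided by that factor.

£405,554.40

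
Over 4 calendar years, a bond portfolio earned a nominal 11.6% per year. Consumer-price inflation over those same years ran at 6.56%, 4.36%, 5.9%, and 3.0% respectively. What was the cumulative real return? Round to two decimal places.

27.88%

Cumulative inflation factor: 1.0656 × 1.0436 × 1.059 × 1.030 ≈ 1.21300.
Nominal growth factor: 1.55116. Real growth factor = 1.55116 / 1.21300 ≈ 1.27878.
Total real return ≈ 27.8778%.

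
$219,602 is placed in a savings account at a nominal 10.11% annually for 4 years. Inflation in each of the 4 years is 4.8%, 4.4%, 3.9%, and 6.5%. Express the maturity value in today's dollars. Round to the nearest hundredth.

$266,634.54

Nominal value at maturity: $219,602 × (1 + 10.11%)^4 ≈ $322,807.30.
Price-level factor over 4 years: 1.048 × 1.044 × 1.039 × 1.065 ≈ 1.2106732219.
Dividing the nominal maturity value by the price-level factor gives the value in today's money.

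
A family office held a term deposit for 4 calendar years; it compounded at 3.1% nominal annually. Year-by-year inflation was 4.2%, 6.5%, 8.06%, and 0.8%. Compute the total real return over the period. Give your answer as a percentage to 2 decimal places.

Cumulative inflation factor: 1.042 × 1.065 × 1.0806 × 1.008 ≈ 1.20877.
Nominal growth factor: 1.12989. Real growth factor = 1.12989 / 1.20877 ≈ 0.93474.
Total real return ≈ -6.5258%.

-6.53%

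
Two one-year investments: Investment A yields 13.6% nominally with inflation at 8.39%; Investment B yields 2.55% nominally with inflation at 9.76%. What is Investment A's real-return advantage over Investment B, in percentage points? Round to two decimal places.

Investment A real return: 1.136/1.0839 − 1 = 4.807%.
Investment B real return: 1.0255/1.0976 − 1 = -6.569%.
Difference: 4.807 − (-6.569) = 11.376 pp.

11.38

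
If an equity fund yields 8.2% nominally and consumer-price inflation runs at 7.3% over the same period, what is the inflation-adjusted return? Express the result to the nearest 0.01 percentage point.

0.84%

Real return via the Fisher equation: (1 + 8.2%)/(1 + 7.3%) − 1 = 1.082/1.073 − 1 ≈ 0.00839.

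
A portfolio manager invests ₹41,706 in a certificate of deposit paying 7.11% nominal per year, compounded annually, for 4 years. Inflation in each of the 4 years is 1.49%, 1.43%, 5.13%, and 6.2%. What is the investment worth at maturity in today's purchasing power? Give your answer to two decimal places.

₹47,761.48

Nominal value at maturity: ₹41,706 × (1 + 7.11%)^4 ≈ ₹54,893.21.
Price-level factor over 4 years: 1.0149 × 1.0143 × 1.0513 × 1.062 ≈ 1.1493197220.
The maturity value deflated by that factor is the answer in today's purchasing power.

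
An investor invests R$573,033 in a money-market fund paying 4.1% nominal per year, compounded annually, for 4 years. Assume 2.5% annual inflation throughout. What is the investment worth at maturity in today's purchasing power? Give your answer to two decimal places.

R$609,659.14

Nominal value at maturity: R$573,033 × (1 + 4.1%)^4 ≈ R$672,949.62.
Price-level factor over 4 years: (1 + 2.5%)^4 ≈ 1.1038128906.
The maturity value deflated by that factor is the answer in today's purchasing power.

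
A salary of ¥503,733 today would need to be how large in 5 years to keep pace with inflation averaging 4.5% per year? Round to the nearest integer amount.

Cumulative price-level factor: (1+4.5%)^5 ≈ 1.2461819377.
The nominal amount required is ¥503,733 scaled up by that factor.

¥627,743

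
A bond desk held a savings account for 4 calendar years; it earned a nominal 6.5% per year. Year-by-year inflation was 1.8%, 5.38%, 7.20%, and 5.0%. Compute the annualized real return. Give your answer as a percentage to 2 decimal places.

Cumulative inflation factor: 1.018 × 1.0538 × 1.0720 × 1.050 ≈ 1.20751.
Nominal growth factor: 1.28647. Real growth factor = 1.28647 / 1.20751 ≈ 1.06539.
Annualized: 1.06539^(1/4) − 1 ≈ 0.01596.

1.60%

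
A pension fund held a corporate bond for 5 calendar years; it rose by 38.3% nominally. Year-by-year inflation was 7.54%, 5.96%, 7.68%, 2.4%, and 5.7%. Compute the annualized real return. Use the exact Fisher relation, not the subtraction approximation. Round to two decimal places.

0.81%

Cumulative inflation factor: 1.0754 × 1.0596 × 1.0768 × 1.024 × 1.057 ≈ 1.32807.
Nominal growth factor: 1.38300. Real growth factor = 1.38300 / 1.32807 ≈ 1.04136.
Annualized: 1.04136^(1/5) − 1 ≈ 0.00814.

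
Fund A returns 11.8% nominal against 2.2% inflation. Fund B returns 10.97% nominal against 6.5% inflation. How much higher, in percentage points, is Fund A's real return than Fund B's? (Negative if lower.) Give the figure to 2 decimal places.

5.20

Fund A real return: 1.118/1.022 − 1 = 9.393%.
Fund B real return: 1.1097/1.065 − 1 = 4.197%.
Difference: 9.393 − 4.197 = 5.196 pp.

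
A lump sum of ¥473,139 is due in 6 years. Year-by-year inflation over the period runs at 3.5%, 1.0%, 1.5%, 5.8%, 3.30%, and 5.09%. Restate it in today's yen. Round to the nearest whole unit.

¥388,252

Price-level factor over 6 years: 1.035 × 1.010 × 1.015 × 1.058 × 1.0330 × 1.0509 ≈ 1.2186392087.
Purchasing power today: ¥473,139 divided by that factor.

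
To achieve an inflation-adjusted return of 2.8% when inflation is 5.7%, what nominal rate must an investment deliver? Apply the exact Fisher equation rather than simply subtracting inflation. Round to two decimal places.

8.66%

By the Fisher equation, 1 + r_nom = (1 + 2.8%)(1 + 5.7%) = 1.028 × 1.057 = 1.086596.
So r_nom = 8.6596%.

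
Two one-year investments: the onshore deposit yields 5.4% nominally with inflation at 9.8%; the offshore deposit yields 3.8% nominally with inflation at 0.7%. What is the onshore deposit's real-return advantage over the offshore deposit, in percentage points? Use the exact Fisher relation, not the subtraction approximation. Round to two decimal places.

-7.09

The onshore deposit real return: 1.054/1.098 − 1 = -4.007%.
The offshore deposit real return: 1.038/1.007 − 1 = 3.078%.
Difference: -4.007 − 3.078 = -7.085 pp.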